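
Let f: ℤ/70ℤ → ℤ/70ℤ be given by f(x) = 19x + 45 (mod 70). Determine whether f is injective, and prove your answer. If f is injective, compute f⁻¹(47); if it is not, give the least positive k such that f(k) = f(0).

48

Recall: f is injective if f(x_1) = f(x_2) implies x_1 = x_2.
Suppose f(x_1) = f(x_2) in ℤ/70ℤ. Then 19x_1 + 45 ≡ 19x_2 + 45 (mod 70), thus 19(x_1 − x_2) ≡ 0 (mod 70).
Since gcd(19, 70) = 1, 19 is invertible modulo 70, hence x_1 − x_2 ≡ 0 (mod 70), i.e. x_1 = x_2.
Therefore f is injective.
We now compute 19⁻¹ mod 70 explicitly. Euclid's algorithm: 70 = 3·19 + 13, 19 = 1·13 + 6, 13 = 2·6 + 1; back-substituting gives 1 = 59·19 − 16·70, so 19⁻¹ ≡ 59 (mod 70).
Since f is injective, we find f⁻¹(47): we need 19x ≡ 47 − 45 ≡ 2 (mod 70). Using 19⁻¹ = 59: x ≡ 59·2 = 118 = 1·70 + 48, so x = 48.
Check: f(48) = 19·48 + 45 = 957 = 13·70 + 47 ≡ 47 (mod 70).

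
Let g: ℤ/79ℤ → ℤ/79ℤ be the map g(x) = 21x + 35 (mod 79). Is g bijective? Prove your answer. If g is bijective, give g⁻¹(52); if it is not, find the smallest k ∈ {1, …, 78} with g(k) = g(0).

Suppose g(s) = g(t) in ℤ/79ℤ. Then 21s + 35 ≡ 21t + 35 (mod 79), so 21(s − t) ≡ 0 (mod 79).
Since gcd(21, 79) = 1, 21 is invertible modulo 79, therefore s − t ≡ 0 (mod 79), i.e. s = t.
We now compute 21⁻¹ mod 79 explicitly. Euclid's algorithm: 79 = 3·21 + 16, 21 = 1·16 + 5, 16 = 3·5 + 1; back-substituting gives 1 = 64·21 − 17·79, so 21⁻¹ ≡ 64 (mod 79).
For any y ∈ ℤ/79ℤ, x = 64(y − 35) mod 79 satisfies g(x) = 21·64(y − 35) + 35 ≡ y (since 21·64 ≡ 1 mod 79). So every y has a preimage.
So g is bijective.
Since g is bijective, we compute g⁻¹(52): solve 21x + 35 ≡ 52 (mod 79), i.e. 21x ≡ 17 (mod 79).
Multiplying by 21⁻¹ = 64 gives x ≡ 64·17 = 1088 = 13·79 + 61 ≡ 61 (mod 79).
Check: g(61) = 21·61 + 35 = 1316 = 16·79 + 52 ≡ 52 (mod 79).

61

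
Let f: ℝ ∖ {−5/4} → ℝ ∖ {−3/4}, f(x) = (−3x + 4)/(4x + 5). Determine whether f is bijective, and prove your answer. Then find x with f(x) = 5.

Suppose f(u) = f(v). Cross-multiplying: (−3u + 4)(4v + 5) = (−3v + 4)(4u + 5).
Expanding both sides and cancelling the symmetric terms leaves −31·(u − v) = 0. Since −31 ≠ 0, u = v. So f is injective.
For any y ≠ −3/4, solving y(4x + 5) = −3x + 4 for x gives a well-defined x ≠ −5/4. So f is surjective.
Therefore f is bijective.
Solving f(x) = 5: cross-multiplying gives −3x + 4 = 5(4x + 5), which rearranges to −23x = 21, so x = −21/23.

-21/23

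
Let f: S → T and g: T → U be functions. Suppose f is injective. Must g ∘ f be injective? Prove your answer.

not injective

No. Take S = T = U = {0, 1}, f = identity (injective), and g(x) = 0 for every x.
Then (g ∘ f)(0) = 0 = (g ∘ f)(1) with 0 ≠ 1, so g ∘ f is not injective.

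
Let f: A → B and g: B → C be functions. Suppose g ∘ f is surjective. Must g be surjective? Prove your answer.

surjective

Let c ∈ C. Since g ∘ f is surjective, some a ∈ A has g(f(a)) = c. Then b = f(a) ∈ B satisfies g(b) = c. So g is surjective.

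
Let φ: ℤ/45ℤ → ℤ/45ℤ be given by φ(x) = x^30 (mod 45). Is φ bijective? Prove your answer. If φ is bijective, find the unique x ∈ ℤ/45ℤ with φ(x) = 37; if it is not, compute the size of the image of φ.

φ(1) = 1^30 = 1.
φ(4): Repeated squaring mod 45: 4^1 ≡ 4, 4^2 ≡ 4² = 16, 4^4 ≡ 16² = 256 ≡ 31, 4^8 ≡ 31² = 961 ≡ 16, 4^16 ≡ 16² = 256 ≡ 31. Since 30 = 16 + 8 + 4 + 2, 4^30 ≡ 31·16·31·16: 31·16 = 496 ≡ 1, then 1·31 = 31, then 31·16 = 496 ≡ 1. So 4^30 ≡ 1 (mod 45).
So φ(1) = φ(4) = 1 while 1 ≠ 4, hence φ is not injective, hence not bijective.
Since φ is not bijective, we determine |image(φ)|. Computing x^30 mod 45 for each x (by repeated squaring, reducing mod 45 at every step), the values φ(0), φ(1), …, φ(44) are: 0, 1, 19, 9, 1, 10, 36, 19, 19, 36, 10, 1, 9, 19, 1, 0, 1, 19, 9, 1, 10, 36, 19, 19, 36, 10, 1, 9, 19, 1, 0, 1, 19, 9, 1, 10, 36, 19, 19, 36, 10, 1, 9, 19, 1.
The distinct values are {0, 1, 9, 10, 19, 36}; there are 6 of them.

6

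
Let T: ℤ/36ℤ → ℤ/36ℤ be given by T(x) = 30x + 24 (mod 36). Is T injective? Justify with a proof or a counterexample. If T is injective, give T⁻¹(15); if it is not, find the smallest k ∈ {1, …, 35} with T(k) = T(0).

We have gcd(30, 36) = 6 > 1. Taking u = 0 and v = 6: T(0) = 24 and T(6) = 30·6 + 24 = 204 ≡ 24 (mod 36).
So T(0) = T(6) while 0 ≠ 6, therefore T is not injective.
Since T is not injective, we find the least positive k with T(k) = T(0): this means 30k ≡ 0 (mod 36), i.e. 36 ∣ 30k. Since gcd(30, 36) = 6, dividing through by 6 this holds exactly when 6 ∣ 5k, and as gcd(5, 6) = 1, exactly when 6 ∣ k.
The smallest positive such k is 6.

6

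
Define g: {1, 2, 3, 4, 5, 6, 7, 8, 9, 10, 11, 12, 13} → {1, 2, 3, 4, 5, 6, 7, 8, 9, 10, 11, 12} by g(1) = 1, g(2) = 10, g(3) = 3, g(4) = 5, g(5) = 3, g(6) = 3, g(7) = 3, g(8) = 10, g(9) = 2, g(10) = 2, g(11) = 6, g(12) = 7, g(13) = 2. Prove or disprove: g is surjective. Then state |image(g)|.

7

No element maps to 4, so g is not surjective.
The image of g is {1, 2, 3, 5, 6, 7, 10}, which has 7 elements.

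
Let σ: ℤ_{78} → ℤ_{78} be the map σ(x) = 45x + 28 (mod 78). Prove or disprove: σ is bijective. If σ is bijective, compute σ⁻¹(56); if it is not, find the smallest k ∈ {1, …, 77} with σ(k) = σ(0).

26

We have gcd(45, 78) = 3 > 1. Taking u = 0 and v = 26: σ(0) = 28 and σ(26) = 45·26 + 28 = 1198 ≡ 28 (mod 78).
So σ(0) = σ(26) while 0 ≠ 26, hence σ is not injective, hence not bijective.
Since σ is not bijective, we find the least positive k with σ(k) = σ(0): this means 45k ≡ 0 (mod 78), i.e. 78 ∣ 45k. Since gcd(45, 78) = 3, dividing through by 3 this holds exactly when 26 ∣ 15k, and as gcd(15, 26) = 1, exactly when 26 ∣ k.
The smallest positive such k is 26.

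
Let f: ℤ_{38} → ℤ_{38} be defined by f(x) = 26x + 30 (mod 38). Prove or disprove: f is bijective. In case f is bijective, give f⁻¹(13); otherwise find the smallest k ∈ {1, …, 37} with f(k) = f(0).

We have gcd(26, 38) = 2 > 1. Taking s = 0 and t = 19: f(0) = 30 and f(19) = 26·19 + 30 = 524 ≡ 30 (mod 38).
So f(0) = f(19) while 0 ≠ 19, so f is not injective, hence not bijective.
Since f is not bijective, we find the least positive k with f(k) = f(0): this means 26k ≡ 0 (mod 38), i.e. 38 ∣ 26k. Since gcd(26, 38) = 2, dividing through by 2 this holds exactly when 19 ∣ 13k, and as gcd(13, 19) = 1, exactly when 19 ∣ k.
The smallest positive such k is 19.

19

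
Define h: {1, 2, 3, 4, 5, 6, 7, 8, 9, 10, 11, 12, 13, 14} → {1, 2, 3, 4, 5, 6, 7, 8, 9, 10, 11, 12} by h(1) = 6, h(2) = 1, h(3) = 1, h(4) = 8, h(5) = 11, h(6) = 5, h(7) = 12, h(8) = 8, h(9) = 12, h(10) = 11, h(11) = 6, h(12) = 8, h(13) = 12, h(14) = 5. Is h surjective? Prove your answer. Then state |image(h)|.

No element maps to 2, so h is not surjective.
The image of h is {1, 5, 6, 8, 11, 12}, which has 6 elements.

6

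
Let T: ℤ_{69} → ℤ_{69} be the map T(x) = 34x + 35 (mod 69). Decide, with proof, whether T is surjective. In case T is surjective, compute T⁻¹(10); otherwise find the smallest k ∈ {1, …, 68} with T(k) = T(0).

Recall that T is surjective if every y in the codomain equals T(x) for some x in the domain.
Since gcd(34, 69) = 1, 34 is invertible modulo 69. Euclid's algorithm: 69 = 2·34 + 1; back-substituting gives 1 = 67·34 − 33·69, so 34⁻¹ ≡ 67 (mod 69).
Then y ↦ 67(y − 35) is a two-sided inverse to T, so every y ∈ ℤ_{69} has a preimage.
Hence T is surjective.
Since T is surjective, we find T⁻¹(10): we need 34x ≡ 10 − 35 ≡ 44 (mod 69). Using 34⁻¹ = 67: x ≡ 67·44 = 2948 = 42·69 + 50, so x = 50.
Check: T(50) = 34·50 + 35 = 1735 = 25·69 + 10 ≡ 10 (mod 69).

50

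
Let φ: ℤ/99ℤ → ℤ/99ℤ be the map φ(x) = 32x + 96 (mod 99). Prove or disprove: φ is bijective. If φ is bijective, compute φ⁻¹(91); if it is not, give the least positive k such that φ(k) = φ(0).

If φ(u) = φ(v), then 32u ≡ 32v (mod 99). Because gcd(32, 99) = 1, we may cancel 32 to get u ≡ v (mod 99).
We now compute 32⁻¹ mod 99 explicitly. Euclid's algorithm: 99 = 3·32 + 3, 32 = 10·3 + 2, 3 = 1·2 + 1; back-substituting gives 1 = 65·32 − 21·99, so 32⁻¹ ≡ 65 (mod 99).
Then y ↦ 65(y − 96) is a two-sided inverse to φ, so every y ∈ ℤ/99ℤ has a preimage.
Hence φ is bijective.
Since φ is bijective, we compute φ⁻¹(91): solve 32x + 96 ≡ 91 (mod 99), i.e. 32x ≡ 94 (mod 99).
Multiplying by 32⁻¹ = 65 gives x ≡ 65·94 = 6110 = 61·99 + 71 ≡ 71 (mod 99).
Check: φ(71) = 32·71 + 96 = 2368 = 23·99 + 91 ≡ 91 (mod 99).

71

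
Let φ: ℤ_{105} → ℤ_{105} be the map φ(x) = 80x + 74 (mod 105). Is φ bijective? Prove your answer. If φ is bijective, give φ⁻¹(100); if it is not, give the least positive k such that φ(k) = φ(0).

21

Recall: injectivity means: for all a, b in the domain, φ(a) = φ(b) implies a = b.
We have gcd(80, 105) = 5 > 1. Taking a = 0 and b = 21: φ(0) = 74 and φ(21) = 80·21 + 74 = 1754 ≡ 74 (mod 105).
So φ(0) = φ(21) while 0 ≠ 21, so φ is not injective, hence not bijective.
Since φ is not bijective, we find the least positive k with φ(k) = φ(0): this means 80k ≡ 0 (mod 105), i.e. 105 ∣ 80k. Since gcd(80, 105) = 5, dividing through by 5 this holds exactly when 21 ∣ 16k, and as gcd(16, 21) = 1, exactly when 21 ∣ k.
The smallest positive such k is 21.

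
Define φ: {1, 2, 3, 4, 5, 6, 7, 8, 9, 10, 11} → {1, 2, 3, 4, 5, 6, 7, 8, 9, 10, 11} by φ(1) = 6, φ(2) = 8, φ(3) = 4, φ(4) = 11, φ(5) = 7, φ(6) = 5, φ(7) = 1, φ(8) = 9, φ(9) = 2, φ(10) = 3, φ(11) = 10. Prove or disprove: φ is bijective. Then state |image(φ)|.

The values 6, 8, 4, 11, 7, 5, 1, 9, 2, 3, 10 are a permutation of {1, 2, 3, 4, 5, 6, 7, 8, 9, 10, 11}: each element appears exactly once.
So φ is injective and surjective, hence bijective.
The image of φ is {1, 2, 3, 4, 5, 6, 7, 8, 9, 10, 11}, which has 11 elements.

11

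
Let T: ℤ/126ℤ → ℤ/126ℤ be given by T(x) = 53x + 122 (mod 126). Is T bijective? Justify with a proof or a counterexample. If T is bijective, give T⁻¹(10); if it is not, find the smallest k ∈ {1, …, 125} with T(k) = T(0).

If T(s) = T(t), then 53s ≡ 53t (mod 126). Because gcd(53, 126) = 1, we may cancel 53 to get s ≡ t (mod 126).
We now compute 53⁻¹ mod 126 explicitly. Euclid's algorithm: 126 = 2·53 + 20, 53 = 2·20 + 13, 20 = 1·13 + 7, 13 = 1·7 + 6, 7 = 1·6 + 1; back-substituting gives 1 = 107·53 − 45·126, so 53⁻¹ ≡ 107 (mod 126).
Then y ↦ 107(y − 122) is a two-sided inverse to T, so every y ∈ ℤ/126ℤ has a preimage.
Thus T is bijective.
Since T is bijective, we find T⁻¹(10): we need 53x ≡ 10 − 122 ≡ 14 (mod 126). Using 53⁻¹ = 107: x ≡ 107·14 = 1498 = 11·126 + 112, so x = 112.
Check: T(112) = 53·112 + 122 = 6058 = 48·126 + 10 ≡ 10 (mod 126).

112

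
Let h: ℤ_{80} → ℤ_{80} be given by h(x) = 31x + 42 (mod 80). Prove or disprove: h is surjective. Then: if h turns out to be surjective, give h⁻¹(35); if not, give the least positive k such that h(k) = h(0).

Since gcd(31, 80) = 1, 31 is invertible modulo 80. Euclid's algorithm: 80 = 2·31 + 18, 31 = 1·18 + 13, 18 = 1·13 + 5, 13 = 2·5 + 3, 5 = 1·3 + 2, 3 = 1·2 + 1; back-substituting gives 1 = 31·31 − 12·80, so 31⁻¹ ≡ 31 (mod 80).
For any y ∈ ℤ_{80}, x = 31(y − 42) mod 80 satisfies h(x) = 31·31(y − 42) + 42 ≡ y (since 31·31 ≡ 1 mod 80). So every y has a preimage.
Thus h is surjective.
Since h is surjective, we compute h⁻¹(35): solve 31x + 42 ≡ 35 (mod 80), i.e. 31x ≡ 73 (mod 80).
Multiplying by 31⁻¹ = 31 gives x ≡ 31·73 = 2263 = 28·80 + 23 ≡ 23 (mod 80).
Check: h(23) = 31·23 + 42 = 755 = 9·80 + 35 ≡ 35 (mod 80).

23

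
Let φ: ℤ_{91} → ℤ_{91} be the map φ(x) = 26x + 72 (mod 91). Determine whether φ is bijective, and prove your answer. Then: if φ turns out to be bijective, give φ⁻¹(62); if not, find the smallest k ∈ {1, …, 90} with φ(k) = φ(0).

7

We have gcd(26, 91) = 13 > 1. Taking a = 0 and b = 7: φ(0) = 72 and φ(7) = 26·7 + 72 = 254 ≡ 72 (mod 91).
So φ(0) = φ(7) while 0 ≠ 7, thus φ is not injective, hence not bijective.
Since φ is not bijective, we find the least positive k with φ(k) = φ(0): this means 26k ≡ 0 (mod 91), i.e. 91 ∣ 26k. Since gcd(26, 91) = 13, dividing through by 13 this holds exactly when 7 ∣ 2k, and as gcd(2, 7) = 1, exactly when 7 ∣ k.
The smallest positive such k is 7.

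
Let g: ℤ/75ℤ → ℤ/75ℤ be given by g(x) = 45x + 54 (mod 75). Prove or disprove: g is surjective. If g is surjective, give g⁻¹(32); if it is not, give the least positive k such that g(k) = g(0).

Since gcd(45, 75) = 15, we have 45x ≡ 0 (mod 15) for all x, so g(x) ≡ 9 (mod 15).
But 0 ≢ 9 (mod 15), so 0 ∈ ℤ/75ℤ has no preimage. Therefore g is not surjective.
Since g is not surjective, we find the least positive k with g(k) = g(0): this means 45k ≡ 0 (mod 75), i.e. 75 ∣ 45k. Since gcd(45, 75) = 15, dividing through by 15 this holds exactly when 5 ∣ 3k, and as gcd(3, 5) = 1, exactly when 5 ∣ k.
The smallest positive such k is 5.

5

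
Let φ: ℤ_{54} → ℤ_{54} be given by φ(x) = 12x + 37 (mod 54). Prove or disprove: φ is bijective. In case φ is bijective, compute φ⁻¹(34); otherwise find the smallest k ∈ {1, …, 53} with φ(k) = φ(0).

9

By definition, injectivity means: for all u, v in the domain, φ(u) = φ(v) implies u = v.
We have gcd(12, 54) = 6 > 1. Taking u = 0 and v = 9: φ(0) = 37 and φ(9) = 12·9 + 37 = 145 ≡ 37 (mod 54).
So φ(0) = φ(9) while 0 ≠ 9, thus φ is not injective, hence not bijective.
Since φ is not bijective, we find the least positive k with φ(k) = φ(0): this means 12k ≡ 0 (mod 54), i.e. 54 ∣ 12k. Since gcd(12, 54) = 6, dividing through by 6 this holds exactly when 9 ∣ 2k, and as gcd(2, 9) = 1, exactly when 9 ∣ k.
The smallest positive such k is 9.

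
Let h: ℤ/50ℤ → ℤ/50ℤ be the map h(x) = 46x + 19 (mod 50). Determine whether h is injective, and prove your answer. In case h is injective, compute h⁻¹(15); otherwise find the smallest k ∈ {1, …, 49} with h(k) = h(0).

25

By definition, h is injective if h(s) = h(t) implies s = t.
We have gcd(46, 50) = 2 > 1. Taking s = 0 and t = 25: h(0) = 19 and h(25) = 46·25 + 19 = 1169 ≡ 19 (mod 50).
So h(0) = h(25) while 0 ≠ 25, therefore h is not injective.
Since h is not injective, we find the least positive k with h(k) = h(0): this means 46k ≡ 0 (mod 50), i.e. 50 ∣ 46k. Since gcd(46, 50) = 2, dividing through by 2 this holds exactly when 25 ∣ 23k, and as gcd(23, 25) = 1, exactly when 25 ∣ k.
The smallest positive such k is 25.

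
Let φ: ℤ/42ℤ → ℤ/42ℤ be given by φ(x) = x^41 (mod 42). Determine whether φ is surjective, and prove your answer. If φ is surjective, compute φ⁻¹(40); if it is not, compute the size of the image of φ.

10

Computing x^41 mod 42 for each x (by repeated squaring, reducing mod 42 at every step), the values φ(0), φ(1), …, φ(41) are: 0, 1, 32, 33, 16, 17, 6, 7, 8, 39, 40, 23, 24, 13, 14, 15, 4, 5, 30, 31, 20, 21, 22, 11, 12, 37, 38, 27, 28, 29, 18, 19, 2, 3, 34, 35, 36, 25, 26, 9, 10, 41.
Every element of ℤ/42ℤ appears exactly once in this list, so φ is a bijection, and in particular surjective.
Since φ is surjective, we read off the preimage of 40 from the same table: φ(10) = 40, so φ⁻¹(40) = 10.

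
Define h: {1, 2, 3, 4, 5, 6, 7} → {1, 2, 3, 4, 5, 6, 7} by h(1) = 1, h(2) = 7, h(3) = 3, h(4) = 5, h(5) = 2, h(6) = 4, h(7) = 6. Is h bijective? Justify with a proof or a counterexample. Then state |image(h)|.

The values 1, 7, 3, 5, 2, 4, 6 are a permutation of {1, 2, 3, 4, 5, 6, 7}: each element appears exactly once.
So h is injective and surjective, hence bijective.
The image of h is {1, 2, 3, 4, 5, 6, 7}, which has 7 elements.

7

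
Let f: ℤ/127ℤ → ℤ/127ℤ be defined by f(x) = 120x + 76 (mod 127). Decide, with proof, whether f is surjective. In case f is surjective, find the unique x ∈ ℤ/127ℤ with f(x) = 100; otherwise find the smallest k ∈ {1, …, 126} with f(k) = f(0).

51

Since gcd(120, 127) = 1, 120 is invertible modulo 127. Euclid's algorithm: 127 = 1·120 + 7, 120 = 17·7 + 1; back-substituting gives 1 = 18·120 − 17·127, so 120⁻¹ ≡ 18 (mod 127).
For any y ∈ ℤ/127ℤ, x = 18(y − 76) mod 127 satisfies f(x) = 120·18(y − 76) + 76 ≡ y (since 120·18 ≡ 1 mod 127). So every y has a preimage.
Hence f is surjective.
Since f is surjective, we compute f⁻¹(100): solve 120x + 76 ≡ 100 (mod 127), i.e. 120x ≡ 24 (mod 127).
Multiplying by 120⁻¹ = 18 gives x ≡ 18·24 = 432 = 3·127 + 51 ≡ 51 (mod 127).
Check: f(51) = 120·51 + 76 = 6196 = 48·127 + 100 ≡ 100 (mod 127).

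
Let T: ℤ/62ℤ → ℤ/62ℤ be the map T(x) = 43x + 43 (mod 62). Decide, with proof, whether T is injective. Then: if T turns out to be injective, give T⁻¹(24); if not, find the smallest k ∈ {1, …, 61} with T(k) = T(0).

Recall that T is injective if T(s) = T(t) implies s = t.
If T(s) = T(t), then 43s ≡ 43t (mod 62). Because gcd(43, 62) = 1, we may cancel 43 to get s ≡ t (mod 62).
So T is injective.
We now compute 43⁻¹ mod 62 explicitly. Euclid's algorithm: 62 = 1·43 + 19, 43 = 2·19 + 5, 19 = 3·5 + 4, 5 = 1·4 + 1; back-substituting gives 1 = 13·43 − 9·62, so 43⁻¹ ≡ 13 (mod 62).
Since T is injective, we find T⁻¹(24): we need 43x ≡ 24 − 43 ≡ 43 (mod 62). Using 43⁻¹ = 13: x ≡ 13·43 = 559 = 9·62 + 1, so x = 1.
Check: T(1) = 43·1 + 43 = 86 = 1·62 + 24 ≡ 24 (mod 62).

1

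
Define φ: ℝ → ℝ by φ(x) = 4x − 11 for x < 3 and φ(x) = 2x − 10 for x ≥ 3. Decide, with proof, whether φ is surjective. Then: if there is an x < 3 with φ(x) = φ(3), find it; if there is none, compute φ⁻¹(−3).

7/4

Both pieces are strictly increasing (slopes 4 and 2), so each is injective on its own interval.
The left piece maps (−∞, 3) onto (−∞, 1); the right piece maps [3, ∞) onto [−4, ∞).
The union (−∞, 1) ∪ [−4, ∞) covers ℝ, so φ is surjective.
For the follow-up: the images overlap, so an x < 3 with φ(x) = φ(3) exists. φ(3) = −4; solving 4x − 11 = −4 for x < 3 gives x = (−4 + 11)/4 = 7/4.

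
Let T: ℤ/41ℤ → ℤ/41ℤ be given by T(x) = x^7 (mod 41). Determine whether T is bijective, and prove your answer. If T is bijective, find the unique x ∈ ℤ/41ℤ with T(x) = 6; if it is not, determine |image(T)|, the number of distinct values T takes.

30

Since 41 is prime, the nonzero elements of ℤ/41ℤ form a cyclic group of order 40.
As gcd(7, 40) = 1, raising to the 7th power is a bijection on this group: if a^7 ≡ b^7 then (ab^{−1})^7 = 1, and the only element of order dividing gcd(7, 40) = 1 is 1, so a = b.
With T(0) = 0 this makes T injective on all of ℤ/41ℤ, hence bijective (finite equal-size domain and codomain). In particular T is bijective.
Since T is bijective, we find the preimage of 6. The inverse of x ↦ x^7 on (ℤ/41ℤ)^× is x ↦ x^23, because 7·23 = 161 = 4·40 + 1 ≡ 1 (mod 40) and x^{40} = 1 for x ≠ 0 (Fermat). So T⁻¹(6) = 6^23 mod 41.
Repeated squaring mod 41: 6^1 ≡ 6, 6^2 ≡ 6² = 36, 6^4 ≡ 36² = 1296 ≡ 25, 6^8 ≡ 25² = 625 ≡ 10, 6^16 ≡ 10² = 100 ≡ 18. Since 23 = 16 + 4 + 2 + 1, 6^23 ≡ 18·25·36·6: 18·25 = 450 ≡ 40, then 40·36 = 1440 ≡ 5, then 5·6 = 30. So 6^23 ≡ 30 (mod 41).
Hence T⁻¹(6) = 30.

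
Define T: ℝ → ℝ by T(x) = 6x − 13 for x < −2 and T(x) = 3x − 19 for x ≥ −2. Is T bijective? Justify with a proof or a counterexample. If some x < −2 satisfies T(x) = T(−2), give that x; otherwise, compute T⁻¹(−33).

-10/3

Both pieces are strictly increasing (slopes 6 and 3), so each is injective on its own interval.
The left piece maps (−∞, −2) onto (−∞, −25); the right piece maps [−2, ∞) onto [−25, ∞).
Since −25 = −25, the images partition ℝ: T is injective and surjective, hence bijective.
Because the two images are disjoint, no x < −2 has T(x) = T(−2), so we compute T⁻¹(−33): −33 lies in (−∞, −25), so solve 6x − 13 = −33: x = (−33 + 13)/6 = −10/3.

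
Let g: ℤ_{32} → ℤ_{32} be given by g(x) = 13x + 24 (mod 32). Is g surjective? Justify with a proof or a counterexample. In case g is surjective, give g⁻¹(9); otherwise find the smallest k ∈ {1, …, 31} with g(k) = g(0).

21

Recall that g is surjective if every y in the codomain equals g(x) for some x in the domain.
Since gcd(13, 32) = 1, 13 is invertible modulo 32. Euclid's algorithm: 32 = 2·13 + 6, 13 = 2·6 + 1; back-substituting gives 1 = 5·13 − 2·32, so 13⁻¹ ≡ 5 (mod 32).
Then y ↦ 5(y − 24) is a two-sided inverse to g, so every y ∈ ℤ_{32} has a preimage.
So g is surjective.
Since g is surjective, we compute g⁻¹(9): solve 13x + 24 ≡ 9 (mod 32), i.e. 13x ≡ 17 (mod 32).
Multiplying by 13⁻¹ = 5 gives x ≡ 5·17 = 85 = 2·32 + 21 ≡ 21 (mod 32).
Check: g(21) = 13·21 + 24 = 297 = 9·32 + 9 ≡ 9 (mod 32).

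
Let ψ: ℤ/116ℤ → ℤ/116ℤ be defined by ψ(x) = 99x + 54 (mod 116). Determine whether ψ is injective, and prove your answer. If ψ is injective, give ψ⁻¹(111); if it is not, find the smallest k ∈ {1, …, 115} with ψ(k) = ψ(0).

Recall that ψ is injective if ψ(a) = ψ(b) implies a = b.
If ψ(a) = ψ(b), then 99a ≡ 99b (mod 116). Because gcd(99, 116) = 1, we may cancel 99 to get a ≡ b (mod 116).
So ψ is injective.
We now compute 99⁻¹ mod 116 explicitly. Euclid's algorithm: 116 = 1·99 + 17, 99 = 5·17 + 14, 17 = 1·14 + 3, 14 = 4·3 + 2, 3 = 1·2 + 1; back-substituting gives 1 = 75·99 − 64·116, so 99⁻¹ ≡ 75 (mod 116).
Since ψ is injective, we find ψ⁻¹(111): we need 99x ≡ 111 − 54 ≡ 57 (mod 116). Using 99⁻¹ = 75: x ≡ 75·57 = 4275 = 36·116 + 99, so x = 99.
Check: ψ(99) = 99·99 + 54 = 9855 = 84·116 + 111 ≡ 111 (mod 116).

99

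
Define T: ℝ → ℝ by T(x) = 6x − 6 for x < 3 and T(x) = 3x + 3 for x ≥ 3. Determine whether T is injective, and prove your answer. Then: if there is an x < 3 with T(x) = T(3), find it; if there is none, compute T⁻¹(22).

19/3

Both pieces are strictly increasing (slopes 6 and 3), so each is injective on its own interval.
The left piece maps (−∞, 3) onto (−∞, 12); the right piece maps [3, ∞) onto [12, ∞).
These images are disjoint, so no value is attained by both pieces. Hence T is injective.
Because the two images are disjoint, no x < 3 has T(x) = T(3), so we compute T⁻¹(22): 22 lies in [12, ∞), so solve 3x + 3 = 22: x = (22 − 3)/3 = 19/3.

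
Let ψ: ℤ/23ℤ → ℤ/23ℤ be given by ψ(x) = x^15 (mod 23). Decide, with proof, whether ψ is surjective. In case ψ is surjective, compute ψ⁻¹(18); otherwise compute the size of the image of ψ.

13

Since 23 is prime, the nonzero elements of ℤ/23ℤ form a cyclic group of order 22.
As gcd(15, 22) = 1, raising to the 15th power is a bijection on this group: if s^15 ≡ t^15 then (st^{−1})^15 = 1, and the only element of order dividing gcd(15, 22) = 1 is 1, so s = t.
With ψ(0) = 0 this makes ψ injective on all of ℤ/23ℤ, hence bijective (finite equal-size domain and codomain). In particular ψ is surjective.
Since ψ is surjective, we find the preimage of 18. The inverse of x ↦ x^15 on (ℤ/23ℤ)^× is x ↦ x^3, because 15·3 = 45 = 2·22 + 1 ≡ 1 (mod 22) and x^{22} = 1 for x ≠ 0 (Fermat). So ψ⁻¹(18) = 18^3 mod 23.
Repeated squaring mod 23: 18^1 ≡ 18, 18^2 ≡ 18² = 324 ≡ 2. Since 3 = 2 + 1, 18^3 ≡ 2·18: 2·18 = 36 ≡ 13. So 18^3 ≡ 13 (mod 23).
Hence ψ⁻¹(18) = 13.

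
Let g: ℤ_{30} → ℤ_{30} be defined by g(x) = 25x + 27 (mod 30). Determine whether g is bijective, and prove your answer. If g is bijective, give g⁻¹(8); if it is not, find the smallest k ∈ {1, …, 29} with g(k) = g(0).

We have gcd(25, 30) = 5 > 1. Taking s = 0 and t = 6: g(0) = 27 and g(6) = 25·6 + 27 = 177 ≡ 27 (mod 30).
So g(0) = g(6) while 0 ≠ 6, hence g is not injective, hence not bijective.
Since g is not bijective, we find the least positive k with g(k) = g(0): this means 25k ≡ 0 (mod 30), i.e. 30 ∣ 25k. Since gcd(25, 30) = 5, dividing through by 5 this holds exactly when 6 ∣ 5k, and as gcd(5, 6) = 1, exactly when 6 ∣ k.
The smallest positive such k is 6.

6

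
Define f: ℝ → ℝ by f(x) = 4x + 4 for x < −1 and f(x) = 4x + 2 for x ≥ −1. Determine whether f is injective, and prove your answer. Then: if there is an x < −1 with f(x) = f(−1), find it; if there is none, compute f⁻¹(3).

Both pieces are strictly increasing (slopes 4 and 4), so each is injective on its own interval.
The left piece maps (−∞, −1) onto (−∞, 0); the right piece maps [−1, ∞) onto [−2, ∞).
These images overlap. In particular f(−1) = −2 (right piece), and solving 4x + 4 = −2 on the left piece gives x = −3/2 < −1.
So f(−3/2) = f(−1) with −3/2 ≠ −1, and f is not injective. This x = −3/2 is the requested value below −1.

-3/2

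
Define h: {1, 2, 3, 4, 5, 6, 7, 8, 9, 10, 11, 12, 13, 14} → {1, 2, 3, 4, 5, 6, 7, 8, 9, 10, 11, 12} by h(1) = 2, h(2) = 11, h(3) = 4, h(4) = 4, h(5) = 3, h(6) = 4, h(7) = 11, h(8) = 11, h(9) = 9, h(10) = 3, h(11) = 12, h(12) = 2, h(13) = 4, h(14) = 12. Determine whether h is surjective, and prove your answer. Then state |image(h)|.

No element maps to 1, so h is not surjective.
The image of h is {2, 3, 4, 9, 11, 12}, which has 6 elements.

6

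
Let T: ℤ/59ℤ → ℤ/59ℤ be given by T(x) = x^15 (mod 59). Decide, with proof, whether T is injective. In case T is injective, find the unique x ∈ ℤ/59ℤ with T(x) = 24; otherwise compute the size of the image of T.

14

Since 59 is prime, the nonzero elements of ℤ/59ℤ form a cyclic group of order 58.
As gcd(15, 58) = 1, raising to the 15th power is a bijection on this group: if a^15 ≡ b^15 then (ab^{−1})^15 = 1, and the only element of order dividing gcd(15, 58) = 1 is 1, so a = b.
With T(0) = 0 this makes T injective on all of ℤ/59ℤ, hence bijective (finite equal-size domain and codomain). In particular T is injective.
Since T is injective, we find the preimage of 24. The inverse of x ↦ x^15 on (ℤ/59ℤ)^× is x ↦ x^31, because 15·31 = 465 = 8·58 + 1 ≡ 1 (mod 58) and x^{58} = 1 for x ≠ 0 (Fermat). So T⁻¹(24) = 24^31 mod 59.
Repeated squaring mod 59: 24^1 ≡ 24, 24^2 ≡ 24² = 576 ≡ 45, 24^4 ≡ 45² = 2025 ≡ 19, 24^8 ≡ 19² = 361 ≡ 7, 24^16 ≡ 7² = 49. Since 31 = 16 + 8 + 4 + 2 + 1, 24^31 ≡ 49·7·19·45·24: 49·7 = 343 ≡ 48, then 48·19 = 912 ≡ 27, then 27·45 = 1215 ≡ 35, then 35·24 = 840 ≡ 14. So 24^31 ≡ 14 (mod 59).
Hence T⁻¹(24) = 14.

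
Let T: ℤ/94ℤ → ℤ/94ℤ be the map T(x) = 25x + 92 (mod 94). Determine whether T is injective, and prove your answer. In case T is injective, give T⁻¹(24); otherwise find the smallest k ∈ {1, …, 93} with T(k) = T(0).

80

Recall: T is injective when T(a) = T(b) forces a = b.
If T(a) = T(b), then 25a ≡ 25b (mod 94). Because gcd(25, 94) = 1, we may cancel 25 to get a ≡ b (mod 94).
Therefore T is injective.
We now compute 25⁻¹ mod 94 explicitly. Euclid's algorithm: 94 = 3·25 + 19, 25 = 1·19 + 6, 19 = 3·6 + 1; back-substituting gives 1 = 79·25 − 21·94, so 25⁻¹ ≡ 79 (mod 94).
Since T is injective, we find T⁻¹(24): we need 25x ≡ 24 − 92 ≡ 26 (mod 94). Using 25⁻¹ = 79: x ≡ 79·26 = 2054 = 21·94 + 80, so x = 80.
Check: T(80) = 25·80 + 92 = 2092 = 22·94 + 24 ≡ 24 (mod 94).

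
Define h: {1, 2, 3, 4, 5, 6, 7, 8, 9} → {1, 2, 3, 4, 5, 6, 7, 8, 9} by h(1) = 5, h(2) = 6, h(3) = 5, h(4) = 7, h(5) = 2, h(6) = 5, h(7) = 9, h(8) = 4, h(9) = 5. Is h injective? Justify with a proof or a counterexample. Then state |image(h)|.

6

h(1) = 5 = h(3) with 1 ≠ 3, so h is not injective.
The image of h is {2, 4, 5, 6, 7, 9}, which has 6 elements.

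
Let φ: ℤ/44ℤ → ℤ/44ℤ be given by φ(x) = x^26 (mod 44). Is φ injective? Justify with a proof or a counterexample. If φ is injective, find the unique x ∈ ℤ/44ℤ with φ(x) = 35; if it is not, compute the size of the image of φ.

12

φ(10): Repeated squaring mod 44: 10^1 ≡ 10, 10^2 ≡ 10² = 100 ≡ 12, 10^4 ≡ 12² = 144 ≡ 12, 10^8 ≡ 12² = 144 ≡ 12, 10^16 ≡ 12² = 144 ≡ 12. Since 26 = 16 + 8 + 2, 10^26 ≡ 12·12·12: 12·12 = 144 ≡ 12, then 12·12 = 144 ≡ 12. So 10^26 ≡ 12 (mod 44).
φ(12): Repeated squaring mod 44: 12^1 ≡ 12, 12^2 ≡ 12² = 144 ≡ 12, 12^4 ≡ 12² = 144 ≡ 12, 12^8 ≡ 12² = 144 ≡ 12, 12^16 ≡ 12² = 144 ≡ 12. Since 26 = 16 + 8 + 2, 12^26 ≡ 12·12·12: 12·12 = 144 ≡ 12, then 12·12 = 144 ≡ 12. So 12^26 ≡ 12 (mod 44).
So φ(10) = φ(12) = 12 while 10 ≠ 12, hence φ is not injective.
Since φ is not injective, we determine |image(φ)|. Computing x^26 mod 44 for each x (by repeated squaring, reducing mod 44 at every step), the values φ(0), φ(1), …, φ(43) are: 0, 1, 20, 25, 4, 5, 16, 37, 36, 9, 12, 33, 12, 9, 36, 37, 16, 5, 4, 25, 20, 1, 0, 1, 20, 25, 4, 5, 16, 37, 36, 9, 12, 33, 12, 9, 36, 37, 16, 5, 4, 25, 20, 1.
The distinct values are {0, 1, 4, 5, 9, 12, 16, 20, 25, 33, 36, 37}; there are 12 of them.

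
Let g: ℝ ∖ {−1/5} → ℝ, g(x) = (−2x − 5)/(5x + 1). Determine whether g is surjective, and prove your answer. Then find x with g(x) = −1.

4/3

If g(x) = −2/5, cross-multiplying gives 5(−2x − 5) = −2(5x + 1), which simplifies to −25 = −2 — false.  So −2/5 has no preimage and g is not surjective.
Solving g(x) = −1: cross-multiplying gives −2x − 5 = −1(5x + 1), which rearranges to 3x = 4, so x = 4/3.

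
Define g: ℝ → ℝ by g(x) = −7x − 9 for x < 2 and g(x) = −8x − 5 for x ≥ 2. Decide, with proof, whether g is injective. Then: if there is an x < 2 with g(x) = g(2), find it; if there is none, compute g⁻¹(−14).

Both pieces are strictly decreasing (slopes −7 and −8), so each is injective on its own interval.
The left piece maps (−∞, 2) onto (−23, ∞); the right piece maps [2, ∞) onto (−∞, −21].
These images overlap. In particular g(2) = −21 (right piece), and solving −7x − 9 = −21 on the left piece gives x = 12/7 < 2.
So g(12/7) = g(2) with 12/7 ≠ 2, and g is not injective. This x = 12/7 is the requested value below 2.

12/7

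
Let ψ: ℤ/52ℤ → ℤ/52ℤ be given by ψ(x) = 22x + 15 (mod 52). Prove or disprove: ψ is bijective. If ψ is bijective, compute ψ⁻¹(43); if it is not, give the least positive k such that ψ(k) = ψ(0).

We have gcd(22, 52) = 2 > 1. Taking u = 0 and v = 26: ψ(0) = 15 and ψ(26) = 22·26 + 15 = 587 ≡ 15 (mod 52).
So ψ(0) = ψ(26) while 0 ≠ 26, therefore ψ is not injective, hence not bijective.
Since ψ is not bijective, we find the least positive k with ψ(k) = ψ(0): this means 22k ≡ 0 (mod 52), i.e. 52 ∣ 22k. Since gcd(22, 52) = 2, dividing through by 2 this holds exactly when 26 ∣ 11k, and as gcd(11, 26) = 1, exactly when 26 ∣ k.
The smallest positive such k is 26.

26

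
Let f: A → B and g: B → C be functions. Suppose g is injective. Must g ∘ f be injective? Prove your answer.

not injective

No. Take A = {1, 2}, B = C = {1, 2}, f(1) = f(2) = 1, and g = identity (injective).
Then (g ∘ f)(1) = (g ∘ f)(2) = 1 with 1 ≠ 2, so g ∘ f is not injective.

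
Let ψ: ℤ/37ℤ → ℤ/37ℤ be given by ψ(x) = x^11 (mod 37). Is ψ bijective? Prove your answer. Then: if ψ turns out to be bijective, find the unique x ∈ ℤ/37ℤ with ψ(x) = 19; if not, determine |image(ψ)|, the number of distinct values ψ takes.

15

Since 37 is prime, the nonzero elements of ℤ/37ℤ form a cyclic group of order 36.
As gcd(11, 36) = 1, raising to the 11th power is a bijection on this group: if u^11 ≡ v^11 then (uv^{−1})^11 = 1, and the only element of order dividing gcd(11, 36) = 1 is 1, so u = v.
With ψ(0) = 0 this makes ψ injective on all of ℤ/37ℤ, hence bijective (finite equal-size domain and codomain). In particular ψ is bijective.
Since ψ is bijective, we find the preimage of 19. The inverse of x ↦ x^11 on (ℤ/37ℤ)^× is x ↦ x^23, because 11·23 = 253 = 7·36 + 1 ≡ 1 (mod 36) and x^{36} = 1 for x ≠ 0 (Fermat). So ψ⁻¹(19) = 19^23 mod 37.
Repeated squaring mod 37: 19^1 ≡ 19, 19^2 ≡ 19² = 361 ≡ 28, 19^4 ≡ 28² = 784 ≡ 7, 19^8 ≡ 7² = 49 ≡ 12, 19^16 ≡ 12² = 144 ≡ 33. Since 23 = 16 + 4 + 2 + 1, 19^23 ≡ 33·7·28·19: 33·7 = 231 ≡ 9, then 9·28 = 252 ≡ 30, then 30·19 = 570 ≡ 15. So 19^23 ≡ 15 (mod 37).
Hence ψ⁻¹(19) = 15.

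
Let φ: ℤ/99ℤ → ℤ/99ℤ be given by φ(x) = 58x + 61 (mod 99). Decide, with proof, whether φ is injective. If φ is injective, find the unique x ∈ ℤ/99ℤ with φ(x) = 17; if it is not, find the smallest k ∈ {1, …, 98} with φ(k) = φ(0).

88

If φ(s) = φ(t), then 58s ≡ 58t (mod 99). Because gcd(58, 99) = 1, we may cancel 58 to get s ≡ t (mod 99).
So φ is injective.
We now compute 58⁻¹ mod 99 explicitly. Euclid's algorithm: 99 = 1·58 + 41, 58 = 1·41 + 17, 41 = 2·17 + 7, 17 = 2·7 + 3, 7 = 2·3 + 1; back-substituting gives 1 = 70·58 − 41·99, so 58⁻¹ ≡ 70 (mod 99).
Since φ is injective, we find φ⁻¹(17): we need 58x ≡ 17 − 61 ≡ 55 (mod 99). Using 58⁻¹ = 70: x ≡ 70·55 = 3850 = 38·99 + 88, so x = 88.
Check: φ(88) = 58·88 + 61 = 5165 = 52·99 + 17 ≡ 17 (mod 99).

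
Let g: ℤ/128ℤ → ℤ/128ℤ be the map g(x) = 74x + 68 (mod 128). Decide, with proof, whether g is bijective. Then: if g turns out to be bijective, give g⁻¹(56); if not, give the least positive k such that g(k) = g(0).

We have gcd(74, 128) = 2 > 1. Taking x_1 = 0 and x_2 = 64: g(0) = 68 and g(64) = 74·64 + 68 = 4804 ≡ 68 (mod 128).
So g(0) = g(64) while 0 ≠ 64, thus g is not injective, hence not bijective.
Since g is not bijective, we find the least positive k with g(k) = g(0): this means 74k ≡ 0 (mod 128), i.e. 128 ∣ 74k. Since gcd(74, 128) = 2, dividing through by 2 this holds exactly when 64 ∣ 37k, and as gcd(37, 64) = 1, exactly when 64 ∣ k.
The smallest positive such k is 64.

64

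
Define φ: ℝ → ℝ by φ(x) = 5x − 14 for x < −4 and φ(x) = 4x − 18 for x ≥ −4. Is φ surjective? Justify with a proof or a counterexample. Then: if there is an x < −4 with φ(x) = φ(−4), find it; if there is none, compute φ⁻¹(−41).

Both pieces are strictly increasing (slopes 5 and 4), so each is injective on its own interval.
The left piece maps (−∞, −4) onto (−∞, −34); the right piece maps [−4, ∞) onto [−34, ∞).
These images together cover ℝ, so φ is surjective.
Because the two images are disjoint, no x < −4 has φ(x) = φ(−4), so we compute φ⁻¹(−41): −41 lies in (−∞, −34), so solve 5x − 14 = −41: x = (−41 + 14)/5 = −27/5.

-27/5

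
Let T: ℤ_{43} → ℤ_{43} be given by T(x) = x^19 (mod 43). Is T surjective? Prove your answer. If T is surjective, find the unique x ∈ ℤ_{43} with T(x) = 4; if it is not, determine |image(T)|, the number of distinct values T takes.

21

Since 43 is prime, the nonzero elements of ℤ_{43} form a cyclic group of order 42.
As gcd(19, 42) = 1, raising to the 19th power is a bijection on this group: if s^19 ≡ t^19 then (st^{−1})^19 = 1, and the only element of order dividing gcd(19, 42) = 1 is 1, so s = t.
With T(0) = 0 this makes T injective on all of ℤ_{43}, hence bijective (finite equal-size domain and codomain). In particular T is surjective.
Since T is surjective, we find the preimage of 4. The inverse of x ↦ x^19 on (ℤ_{43})^× is x ↦ x^31, because 19·31 = 589 = 14·42 + 1 ≡ 1 (mod 42) and x^{42} = 1 for x ≠ 0 (Fermat). So T⁻¹(4) = 4^31 mod 43.
Repeated squaring mod 43: 4^1 ≡ 4, 4^2 ≡ 4² = 16, 4^4 ≡ 16² = 256 ≡ 41, 4^8 ≡ 41² = 1681 ≡ 4, 4^16 ≡ 4² = 16. Since 31 = 16 + 8 + 4 + 2 + 1, 4^31 ≡ 16·4·41·16·4: 16·4 = 64 ≡ 21, then 21·41 = 861 ≡ 1, then 1·16 = 16, then 16·4 = 64 ≡ 21. So 4^31 ≡ 21 (mod 43).
Hence T⁻¹(4) = 21.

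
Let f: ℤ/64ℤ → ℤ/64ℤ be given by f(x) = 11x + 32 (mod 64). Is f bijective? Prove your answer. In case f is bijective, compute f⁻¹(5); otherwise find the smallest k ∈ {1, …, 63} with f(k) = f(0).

If f(u) = f(v), then 11u ≡ 11v (mod 64). Because gcd(11, 64) = 1, we may cancel 11 to get u ≡ v (mod 64).
We now compute 11⁻¹ mod 64 explicitly. Euclid's algorithm: 64 = 5·11 + 9, 11 = 1·9 + 2, 9 = 4·2 + 1; back-substituting gives 1 = 35·11 − 6·64, so 11⁻¹ ≡ 35 (mod 64).
For any y ∈ ℤ/64ℤ, x = 35(y − 32) mod 64 satisfies f(x) = 11·35(y − 32) + 32 ≡ y (since 11·35 ≡ 1 mod 64). So every y has a preimage.
So f is bijective.
Since f is bijective, we find f⁻¹(5): we need 11x ≡ 5 − 32 ≡ 37 (mod 64). Using 11⁻¹ = 35: x ≡ 35·37 = 1295 = 20·64 + 15, so x = 15.
Check: f(15) = 11·15 + 32 = 197 = 3·64 + 5 ≡ 5 (mod 64).

15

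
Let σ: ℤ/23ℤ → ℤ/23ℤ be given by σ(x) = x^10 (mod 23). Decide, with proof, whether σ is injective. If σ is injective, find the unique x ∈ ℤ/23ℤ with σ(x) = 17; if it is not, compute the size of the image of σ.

12

σ(11): Repeated squaring mod 23: 11^1 ≡ 11, 11^2 ≡ 11² = 121 ≡ 6, 11^4 ≡ 6² = 36 ≡ 13, 11^8 ≡ 13² = 169 ≡ 8. Since 10 = 8 + 2, 11^10 ≡ 8·6: 8·6 = 48 ≡ 2. So 11^10 ≡ 2 (mod 23).
σ(12): Repeated squaring mod 23: 12^1 ≡ 12, 12^2 ≡ 12² = 144 ≡ 6, 12^4 ≡ 6² = 36 ≡ 13, 12^8 ≡ 13² = 169 ≡ 8. Since 10 = 8 + 2, 12^10 ≡ 8·6: 8·6 = 48 ≡ 2. So 12^10 ≡ 2 (mod 23).
So σ(11) = σ(12) = 2 while 11 ≠ 12, thus σ is not injective.
Since σ is not injective, we determine |image(σ)|. Computing x^10 mod 23 for each x (by repeated squaring, reducing mod 23 at every step), the values σ(0), σ(1), …, σ(22) are: 0, 1, 12, 8, 6, 9, 4, 13, 3, 18, 16, 2, 2, 16, 18, 3, 13, 4, 9, 6, 8, 12, 1.
The distinct values are {0, 1, 2, 3, 4, 6, 8, 9, 12, 13, 16, 18}; there are 12 of them.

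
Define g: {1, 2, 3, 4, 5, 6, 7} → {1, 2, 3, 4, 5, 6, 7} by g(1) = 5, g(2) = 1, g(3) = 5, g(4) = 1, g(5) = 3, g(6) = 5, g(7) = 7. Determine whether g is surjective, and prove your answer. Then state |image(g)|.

No element maps to 2, so g is not surjective.
The image of g is {1, 3, 5, 7}, which has 4 elements.

4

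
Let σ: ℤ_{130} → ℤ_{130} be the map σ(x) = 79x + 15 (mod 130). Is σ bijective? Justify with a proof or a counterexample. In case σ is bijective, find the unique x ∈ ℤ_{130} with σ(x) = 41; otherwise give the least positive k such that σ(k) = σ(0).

Suppose σ(x_1) = σ(x_2) in ℤ_{130}. Then 79x_1 + 15 ≡ 79x_2 + 15 (mod 130), therefore 79(x_1 − x_2) ≡ 0 (mod 130).
Since gcd(79, 130) = 1, 79 is invertible modulo 130, thus x_1 − x_2 ≡ 0 (mod 130), i.e. x_1 = x_2.
We now compute 79⁻¹ mod 130 explicitly. Euclid's algorithm: 130 = 1·79 + 51, 79 = 1·51 + 28, 51 = 1·28 + 23, 28 = 1·23 + 5, 23 = 4·5 + 3, 5 = 1·3 + 2, 3 = 1·2 + 1; back-substituting gives 1 = 79·79 − 48·130, so 79⁻¹ ≡ 79 (mod 130).
Then y ↦ 79(y − 15) is a two-sided inverse to σ, so every y ∈ ℤ_{130} has a preimage.
Hence σ is bijective.
Since σ is bijective, we find σ⁻¹(41): we need 79x ≡ 41 − 15 ≡ 26 (mod 130). Using 79⁻¹ = 79: x ≡ 79·26 = 2054 = 15·130 + 104, so x = 104.
Check: σ(104) = 79·104 + 15 = 8231 = 63·130 + 41 ≡ 41 (mod 130).

104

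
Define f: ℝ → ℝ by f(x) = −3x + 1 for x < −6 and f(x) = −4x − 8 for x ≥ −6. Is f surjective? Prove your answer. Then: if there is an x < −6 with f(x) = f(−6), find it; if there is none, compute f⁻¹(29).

-28/3

Both pieces are strictly decreasing (slopes −3 and −4), so each is injective on its own interval.
The left piece maps (−∞, −6) onto (19, ∞); the right piece maps [−6, ∞) onto (−∞, 16].
The union (19, ∞) ∪ (−∞, 16] omits the interval between 19 and 16; in particular 19 has no preimage. So f is not surjective.
Because the two images are disjoint, no x < −6 has f(x) = f(−6), so we compute f⁻¹(29): 29 lies in (19, ∞), so solve −3x + 1 = 29: x = (29 − 1)/(−3) = −28/3.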